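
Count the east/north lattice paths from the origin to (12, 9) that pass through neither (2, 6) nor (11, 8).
Number of paths = 137838

Inclusion–exclusion. Total paths: C(21, 12) = 293930. Through P₁: C(8, 2)·C(13, 10) = 8008. Through P₂: C(19, 11)·C(2, 1) = 151164. Since P₁ is strictly southwest of P₂, a monotone path through both must visit P₁ then P₂; paths through both = C(8, 2)·C(11, 9)·C(2, 1) = 3080. Avoid both = 293930 − 8008 − 151164 + 3080 = 137838.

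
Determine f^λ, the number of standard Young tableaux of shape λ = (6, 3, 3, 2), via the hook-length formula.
# SYT of shape (6, 3, 3, 2) = 35035

Hook-length formula: f^λ = n! / Π hook(c), product over all cells c of the Young diagram. For λ = (6, 3, 3, 2), n = 14 boxes. Hook lengths by row (left-to-right, top-to-bottom): [9, 8, 6, 3, 2, 1]; [5, 4, 2]; [4, 3, 1]; [2, 1]. Product of hooks = 2488320. So f^λ = 14! / 2488320 = 87178291200 / 2488320 = 35035.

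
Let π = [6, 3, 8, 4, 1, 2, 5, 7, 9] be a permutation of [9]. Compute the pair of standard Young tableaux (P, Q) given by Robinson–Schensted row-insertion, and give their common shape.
P = [1, 2, 5, 7, 9] / [3, 4] / [6, 8];  Q = [1, 3, 7, 8, 9] / [2, 4] / [5, 6];  common shape = (5, 2, 2)

Row-insert the values π_1, π_2, … into P one at a time, bumping the leftmost entry strictly greater than the inserted value down to the next row. The recording tableau Q records, in position (i, j), the step at which that cell was added to P.
  Insert 6 (step 1): P = [6];  Q = [1]
  Insert 3 (step 2): P = [3] / [6];  Q = [1] / [2]
  Insert 8 (step 3): P = [3, 8] / [6];  Q = [1, 3] / [2]
  Insert 4 (step 4): P = [3, 4] / [6, 8];  Q = [1, 3] / [2, 4]
  Insert 1 (step 5): P = [1, 4] / [3, 8] / [6];  Q = [1, 3] / [2, 4] / [5]
  Insert 2 (step 6): P = [1, 2] / [3, 4] / [6, 8];  Q = [1, 3] / [2, 4] / [5, 6]
  Insert 5 (step 7): P = [1, 2, 5] / [3, 4] / [6, 8];  Q = [1, 3, 7] / [2, 4] / [5, 6]
  Insert 7 (step 8): P = [1, 2, 5, 7] / [3, 4] / [6, 8];  Q = [1, 3, 7, 8] / [2, 4] / [5, 6]
  Insert 9 (step 9): P = [1, 2, 5, 7, 9] / [3, 4] / [6, 8];  Q = [1, 3, 7, 8, 9] / [2, 4] / [5, 6]
Final shape: (5, 2, 2).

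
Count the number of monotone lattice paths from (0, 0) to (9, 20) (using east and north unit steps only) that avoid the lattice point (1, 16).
Number of paths = 10006590

Total paths from (0, 0) to (9, 20): C(29, 9) = 10015005. Paths through (1, 16): (paths (0, 0) → (1, 16)) × (paths (1, 16) → (9, 20)) = C(17, 1) · C(12, 8) = 17 · 495 = 8415. Avoidance count = 10015005 − 8415 = 10006590.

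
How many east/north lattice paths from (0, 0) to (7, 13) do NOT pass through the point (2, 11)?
Number of paths = 75882

Total paths from (0, 0) to (7, 13): C(20, 7) = 77520. Paths through (2, 11): (paths (0, 0) → (2, 11)) × (paths (2, 11) → (7, 13)) = C(13, 2) · C(7, 5) = 78 · 21 = 1638. Avoidance count = 77520 − 1638 = 75882.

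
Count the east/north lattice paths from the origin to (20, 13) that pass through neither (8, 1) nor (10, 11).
Number of paths = 525588984

Inclusion–exclusion. Total paths: C(33, 20) = 573166440. Through P₁: C(9, 8)·C(24, 12) = 24337404. Through P₂: C(21, 10)·C(12, 10) = 23279256. Since P₁ is strictly southwest of P₂, a monotone path through both must visit P₁ then P₂; paths through both = C(9, 8)·C(12, 2)·C(12, 10) = 39204. Avoid both = 573166440 − 24337404 − 23279256 + 39204 = 525588984.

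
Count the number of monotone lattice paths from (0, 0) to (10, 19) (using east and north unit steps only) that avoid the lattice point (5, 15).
Number of paths = 18076506

Total paths from (0, 0) to (10, 19): C(29, 10) = 20030010. Paths through (5, 15): (paths (0, 0) → (5, 15)) × (paths (5, 15) → (10, 19)) = C(20, 5) · C(9, 5) = 15504 · 126 = 1953504. Avoidance count = 20030010 − 1953504 = 18076506.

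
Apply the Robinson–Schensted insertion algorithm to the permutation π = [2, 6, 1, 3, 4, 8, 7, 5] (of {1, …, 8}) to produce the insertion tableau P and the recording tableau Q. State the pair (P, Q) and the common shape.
P = [1, 3, 4, 5] / [2, 6, 7] / [8];  Q = [1, 2, 5, 6] / [3, 4, 7] / [8];  common shape = (4, 3, 1)

Row-insert the values π_1, π_2, … into P one at a time, bumping the leftmost entry strictly greater than the inserted value down to the next row. The recording tableau Q records, in position (i, j), the step at which that cell was added to P.
  Insert 2 (step 1): P = [2];  Q = [1]
  Insert 6 (step 2): P = [2, 6];  Q = [1, 2]
  Insert 1 (step 3): P = [1, 6] / [2];  Q = [1, 2] / [3]
  Insert 3 (step 4): P = [1, 3] / [2, 6];  Q = [1, 2] / [3, 4]
  Insert 4 (step 5): P = [1, 3, 4] / [2, 6];  Q = [1, 2, 5] / [3, 4]
  Insert 8 (step 6): P = [1, 3, 4, 8] / [2, 6];  Q = [1, 2, 5, 6] / [3, 4]
  Insert 7 (step 7): P = [1, 3, 4, 7] / [2, 6, 8];  Q = [1, 2, 5, 6] / [3, 4, 7]
  Insert 5 (step 8): P = [1, 3, 4, 5] / [2, 6, 7] / [8];  Q = [1, 2, 5, 6] / [3, 4, 7] / [8]
Final shape: (4, 3, 1).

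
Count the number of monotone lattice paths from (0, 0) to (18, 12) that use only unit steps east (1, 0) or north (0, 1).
Number of paths = 86493225

A monotone lattice path from (0, 0) to (18, 12) consists of 18 east steps and 12 north steps in some order, so it is determined by which 18 of the 30 steps are east. The count is C(30, 18) = 86493225.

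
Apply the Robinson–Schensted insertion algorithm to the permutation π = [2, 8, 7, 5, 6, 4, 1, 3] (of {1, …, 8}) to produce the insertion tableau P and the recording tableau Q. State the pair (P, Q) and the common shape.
P = [1, 3, 6] / [2, 4] / [5] / [7] / [8];  Q = [1, 2, 5] / [3, 8] / [4] / [6] / [7];  common shape = (3, 2, 1, 1, 1)

Row-insert the values π_1, π_2, … into P one at a time, bumping the leftmost entry strictly greater than the inserted value down to the next row. The recording tableau Q records, in position (i, j), the step at which that cell was added to P.
  Insert 2 (step 1): P = [2];  Q = [1]
  Insert 8 (step 2): P = [2, 8];  Q = [1, 2]
  Insert 7 (step 3): P = [2, 7] / [8];  Q = [1, 2] / [3]
  Insert 5 (step 4): P = [2, 5] / [7] / [8];  Q = [1, 2] / [3] / [4]
  Insert 6 (step 5): P = [2, 5, 6] / [7] / [8];  Q = [1, 2, 5] / [3] / [4]
  Insert 4 (step 6): P = [2, 4, 6] / [5] / [7] / [8];  Q = [1, 2, 5] / [3] / [4] / [6]
  Insert 1 (step 7): P = [1, 4, 6] / [2] / [5] / [7] / [8];  Q = [1, 2, 5] / [3] / [4] / [6] / [7]
  Insert 3 (step 8): P = [1, 3, 6] / [2, 4] / [5] / [7] / [8];  Q = [1, 2, 5] / [3, 8] / [4] / [6] / [7]
Final shape: (3, 2, 1, 1, 1).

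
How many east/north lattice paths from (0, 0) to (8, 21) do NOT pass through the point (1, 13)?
Number of paths = 4202055

Total paths from (0, 0) to (8, 21): C(29, 8) = 4292145. Paths through (1, 13): (paths (0, 0) → (1, 13)) × (paths (1, 13) → (8, 21)) = C(14, 1) · C(15, 7) = 14 · 6435 = 90090. Avoidance count = 4292145 − 90090 = 4202055.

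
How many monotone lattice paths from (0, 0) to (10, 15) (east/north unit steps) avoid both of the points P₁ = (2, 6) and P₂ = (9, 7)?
Number of paths = 2487136

Inclusion–exclusion. Total paths: C(25, 10) = 3268760. Through P₁: C(8, 2)·C(17, 8) = 680680. Through P₂: C(16, 9)·C(9, 1) = 102960. Since P₁ is strictly southwest of P₂, a monotone path through both must visit P₁ then P₂; paths through both = C(8, 2)·C(8, 7)·C(9, 1) = 2016. Avoid both = 3268760 − 680680 − 102960 + 2016 = 2487136.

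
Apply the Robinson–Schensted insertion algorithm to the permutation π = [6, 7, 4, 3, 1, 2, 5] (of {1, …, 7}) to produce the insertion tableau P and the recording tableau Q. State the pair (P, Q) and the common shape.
P = [1, 2, 5] / [3, 7] / [4] / [6];  Q = [1, 2, 7] / [3, 6] / [4] / [5];  common shape = (3, 2, 1, 1)

Row-insert the values π_1, π_2, … into P one at a time, bumping the leftmost entry strictly greater than the inserted value down to the next row. The recording tableau Q records, in position (i, j), the step at which that cell was added to P.
  Insert 6 (step 1): P = [6];  Q = [1]
  Insert 7 (step 2): P = [6, 7];  Q = [1, 2]
  Insert 4 (step 3): P = [4, 7] / [6];  Q = [1, 2] / [3]
  Insert 3 (step 4): P = [3, 7] / [4] / [6];  Q = [1, 2] / [3] / [4]
  Insert 1 (step 5): P = [1, 7] / [3] / [4] / [6];  Q = [1, 2] / [3] / [4] / [5]
  Insert 2 (step 6): P = [1, 2] / [3, 7] / [4] / [6];  Q = [1, 2] / [3, 6] / [4] / [5]
  Insert 5 (step 7): P = [1, 2, 5] / [3, 7] / [4] / [6];  Q = [1, 2, 7] / [3, 6] / [4] / [5]
Final shape: (3, 2, 1, 1).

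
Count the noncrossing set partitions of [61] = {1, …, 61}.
C_61 = 6182127958584855650487080847216336

These noncrossing partitions are counted by the Catalan number C_n = (1/(n + 1)) · C(2n, n). For n = 61: C_61 = (1/62) · C(122, 61) = 383291933432261050330199012527412832/62 = 6182127958584855650487080847216336.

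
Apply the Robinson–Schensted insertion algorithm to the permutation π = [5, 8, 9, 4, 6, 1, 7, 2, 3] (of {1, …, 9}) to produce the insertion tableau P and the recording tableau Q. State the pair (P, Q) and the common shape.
P = [1, 2, 3] / [4, 6, 7] / [5, 8, 9];  Q = [1, 2, 3] / [4, 5, 7] / [6, 8, 9];  common shape = (3, 3, 3)

Row-insert the values π_1, π_2, … into P one at a time, bumping the leftmost entry strictly greater than the inserted value down to the next row. The recording tableau Q records, in position (i, j), the step at which that cell was added to P.
  Insert 5 (step 1): P = [5];  Q = [1]
  Insert 8 (step 2): P = [5, 8];  Q = [1, 2]
  Insert 9 (step 3): P = [5, 8, 9];  Q = [1, 2, 3]
  Insert 4 (step 4): P = [4, 8, 9] / [5];  Q = [1, 2, 3] / [4]
  Insert 6 (step 5): P = [4, 6, 9] / [5, 8];  Q = [1, 2, 3] / [4, 5]
  Insert 1 (step 6): P = [1, 6, 9] / [4, 8] / [5];  Q = [1, 2, 3] / [4, 5] / [6]
  Insert 7 (step 7): P = [1, 6, 7] / [4, 8, 9] / [5];  Q = [1, 2, 3] / [4, 5, 7] / [6]
  Insert 2 (step 8): P = [1, 2, 7] / [4, 6, 9] / [5, 8];  Q = [1, 2, 3] / [4, 5, 7] / [6, 8]
  Insert 3 (step 9): P = [1, 2, 3] / [4, 6, 7] / [5, 8, 9];  Q = [1, 2, 3] / [4, 5, 7] / [6, 8, 9]
Final shape: (3, 3, 3).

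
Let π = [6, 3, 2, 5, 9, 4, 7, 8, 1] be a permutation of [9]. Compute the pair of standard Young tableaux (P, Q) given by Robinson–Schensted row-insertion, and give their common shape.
P = [1, 4, 7, 8] / [2, 5, 9] / [3] / [6];  Q = [1, 4, 5, 8] / [2, 6, 7] / [3] / [9];  common shape = (4, 3, 1, 1)

Row-insert the values π_1, π_2, … into P one at a time, bumping the leftmost entry strictly greater than the inserted value down to the next row. The recording tableau Q records, in position (i, j), the step at which that cell was added to P.
  Insert 6 (step 1): P = [6];  Q = [1]
  Insert 3 (step 2): P = [3] / [6];  Q = [1] / [2]
  Insert 2 (step 3): P = [2] / [3] / [6];  Q = [1] / [2] / [3]
  Insert 5 (step 4): P = [2, 5] / [3] / [6];  Q = [1, 4] / [2] / [3]
  Insert 9 (step 5): P = [2, 5, 9] / [3] / [6];  Q = [1, 4, 5] / [2] / [3]
  Insert 4 (step 6): P = [2, 4, 9] / [3, 5] / [6];  Q = [1, 4, 5] / [2, 6] / [3]
  Insert 7 (step 7): P = [2, 4, 7] / [3, 5, 9] / [6];  Q = [1, 4, 5] / [2, 6, 7] / [3]
  Insert 8 (step 8): P = [2, 4, 7, 8] / [3, 5, 9] / [6];  Q = [1, 4, 5, 8] / [2, 6, 7] / [3]
  Insert 1 (step 9): P = [1, 4, 7, 8] / [2, 5, 9] / [3] / [6];  Q = [1, 4, 5, 8] / [2, 6, 7] / [3] / [9]
Final shape: (4, 3, 1, 1).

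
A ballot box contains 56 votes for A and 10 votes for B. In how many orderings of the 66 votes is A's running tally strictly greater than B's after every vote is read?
Strict-lead orderings = 147047049448

Total orderings of the 66 votes with 56 for A: C(66, 56) = 210980549208. By the Bertrand ballot formula (Cycle Lemma / reflection principle), the number of orderings in which A is strictly ahead of B throughout is (p − q)/(p + q) · C(p + q, p) = (56 − 10)/(56 + 10) · 210980549208 = 147047049448.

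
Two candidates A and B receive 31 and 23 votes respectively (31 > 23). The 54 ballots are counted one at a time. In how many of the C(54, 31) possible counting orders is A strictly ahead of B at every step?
Strict-lead orderings = 160878516023680

Total orderings of the 54 votes with 31 for A: C(54, 31) = 1085929983159840. By the Bertrand ballot formula (Cycle Lemma / reflection principle), the number of orderings in which A is strictly ahead of B throughout is (p − q)/(p + q) · C(p + q, p) = (31 − 23)/(31 + 23) · 1085929983159840 = 160878516023680.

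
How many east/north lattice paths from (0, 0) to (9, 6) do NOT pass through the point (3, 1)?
Number of paths = 3157

Total paths from (0, 0) to (9, 6): C(15, 9) = 5005. Paths through (3, 1): (paths (0, 0) → (3, 1)) × (paths (3, 1) → (9, 6)) = C(4, 3) · C(11, 6) = 4 · 462 = 1848. Avoidance count = 5005 − 1848 = 3157.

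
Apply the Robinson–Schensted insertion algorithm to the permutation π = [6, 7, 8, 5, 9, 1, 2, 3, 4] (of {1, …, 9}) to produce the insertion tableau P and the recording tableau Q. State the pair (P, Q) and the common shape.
P = [1, 2, 3, 4] / [5, 7, 8, 9] / [6];  Q = [1, 2, 3, 5] / [4, 7, 8, 9] / [6];  common shape = (4, 4, 1)

Row-insert the values π_1, π_2, … into P one at a time, bumping the leftmost entry strictly greater than the inserted value down to the next row. The recording tableau Q records, in position (i, j), the step at which that cell was added to P.
  Insert 6 (step 1): P = [6];  Q = [1]
  Insert 7 (step 2): P = [6, 7];  Q = [1, 2]
  Insert 8 (step 3): P = [6, 7, 8];  Q = [1, 2, 3]
  Insert 5 (step 4): P = [5, 7, 8] / [6];  Q = [1, 2, 3] / [4]
  Insert 9 (step 5): P = [5, 7, 8, 9] / [6];  Q = [1, 2, 3, 5] / [4]
  Insert 1 (step 6): P = [1, 7, 8, 9] / [5] / [6];  Q = [1, 2, 3, 5] / [4] / [6]
  Insert 2 (step 7): P = [1, 2, 8, 9] / [5, 7] / [6];  Q = [1, 2, 3, 5] / [4, 7] / [6]
  Insert 3 (step 8): P = [1, 2, 3, 9] / [5, 7, 8] / [6];  Q = [1, 2, 3, 5] / [4, 7, 8] / [6]
  Insert 4 (step 9): P = [1, 2, 3, 4] / [5, 7, 8, 9] / [6];  Q = [1, 2, 3, 5] / [4, 7, 8, 9] / [6]
Final shape: (4, 4, 1).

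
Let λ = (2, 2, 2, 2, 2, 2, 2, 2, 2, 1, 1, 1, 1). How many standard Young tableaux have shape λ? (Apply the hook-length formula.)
# SYT of shape (2, 2, 2, 2, 2, 2, 2, 2, 2, 1, 1, 1, 1) = 177650

Hook-length formula: f^λ = n! / Π hook(c), product over all cells c of the Young diagram. For λ = (2, 2, 2, 2, 2, 2, 2, 2, 2, 1, 1, 1, 1), n = 22 boxes. Hook lengths by row (left-to-right, top-to-bottom): [14, 9]; [13, 8]; [12, 7]; [11, 6]; [10, 5]; [9, 4]; [8, 3]; [7, 2]; [6, 1]; [4]; [3]; [2]; [1]. Product of hooks = 6327051662131200. So f^λ = 22! / 6327051662131200 = 1124000727777607680000 / 6327051662131200 = 177650.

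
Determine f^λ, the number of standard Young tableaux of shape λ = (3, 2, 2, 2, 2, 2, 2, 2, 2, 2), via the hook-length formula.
# SYT of shape (3, 2, 2, 2, 2, 2, 2, 2, 2, 2) = 293930

Hook-length formula: f^λ = n! / Π hook(c), product over all cells c of the Young diagram. For λ = (3, 2, 2, 2, 2, 2, 2, 2, 2, 2), n = 21 boxes. Hook lengths by row (left-to-right, top-to-bottom): [12, 11, 1]; [10, 9]; [9, 8]; [8, 7]; [7, 6]; [6, 5]; [5, 4]; [4, 3]; [3, 2]; [2, 1]. Product of hooks = 173820100608000. So f^λ = 21! / 173820100608000 = 51090942171709440000 / 173820100608000 = 293930.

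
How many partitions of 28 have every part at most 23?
p(28, parts ≤ 23) = 3706

Use the recurrence p(n, m) = p(n, m−1) + p(n−m, m): either the largest part is < m (count p(n, m−1)) or the largest part is exactly m (remove one copy of m, count p(n−m, m)). With p(0, ·) = 1 this gives p(28, parts ≤ 23) = 3706. (By conjugating Young diagrams, this also counts partitions of 28 into at most 23 parts.)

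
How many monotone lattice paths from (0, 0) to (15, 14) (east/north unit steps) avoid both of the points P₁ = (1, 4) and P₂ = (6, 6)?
Number of paths = 47842590

Inclusion–exclusion. Total paths: C(29, 15) = 77558760. Through P₁: C(5, 1)·C(24, 14) = 9806280. Through P₂: C(12, 6)·C(17, 9) = 22462440. Since P₁ is strictly southwest of P₂, a monotone path through both must visit P₁ then P₂; paths through both = C(5, 1)·C(7, 5)·C(17, 9) = 2552550. Avoid both = 77558760 − 9806280 − 22462440 + 2552550 = 47842590.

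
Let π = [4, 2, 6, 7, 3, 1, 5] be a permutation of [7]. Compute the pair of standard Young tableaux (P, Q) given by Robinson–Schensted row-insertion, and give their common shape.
P = [1, 3, 5] / [2, 6, 7] / [4];  Q = [1, 3, 4] / [2, 5, 7] / [6];  common shape = (3, 3, 1)

Row-insert the values π_1, π_2, … into P one at a time, bumping the leftmost entry strictly greater than the inserted value down to the next row. The recording tableau Q records, in position (i, j), the step at which that cell was added to P.
  Insert 4 (step 1): P = [4];  Q = [1]
  Insert 2 (step 2): P = [2] / [4];  Q = [1] / [2]
  Insert 6 (step 3): P = [2, 6] / [4];  Q = [1, 3] / [2]
  Insert 7 (step 4): P = [2, 6, 7] / [4];  Q = [1, 3, 4] / [2]
  Insert 3 (step 5): P = [2, 3, 7] / [4, 6];  Q = [1, 3, 4] / [2, 5]
  Insert 1 (step 6): P = [1, 3, 7] / [2, 6] / [4];  Q = [1, 3, 4] / [2, 5] / [6]
  Insert 5 (step 7): P = [1, 3, 5] / [2, 6, 7] / [4];  Q = [1, 3, 4] / [2, 5, 7] / [6]
Final shape: (3, 3, 1).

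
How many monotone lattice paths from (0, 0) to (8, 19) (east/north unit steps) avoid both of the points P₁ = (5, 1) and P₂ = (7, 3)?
Number of paths = 2210667

Inclusion–exclusion. Total paths: C(27, 8) = 2220075. Through P₁: C(6, 5)·C(21, 3) = 7980. Through P₂: C(10, 7)·C(17, 1) = 2040. Since P₁ is strictly southwest of P₂, a monotone path through both must visit P₁ then P₂; paths through both = C(6, 5)·C(4, 2)·C(17, 1) = 612. Avoid both = 2220075 − 7980 − 2040 + 612 = 2210667.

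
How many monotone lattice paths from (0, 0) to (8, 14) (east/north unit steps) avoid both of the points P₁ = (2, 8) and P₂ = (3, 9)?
Number of paths = 245430

Inclusion–exclusion. Total paths: C(22, 8) = 319770. Through P₁: C(10, 2)·C(12, 6) = 41580. Through P₂: C(12, 3)·C(10, 5) = 55440. Since P₁ is strictly southwest of P₂, a monotone path through both must visit P₁ then P₂; paths through both = C(10, 2)·C(2, 1)·C(10, 5) = 22680. Avoid both = 319770 − 41580 − 55440 + 22680 = 245430.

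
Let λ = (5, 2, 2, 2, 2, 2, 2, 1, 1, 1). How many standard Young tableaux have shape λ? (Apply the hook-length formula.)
# SYT of shape (5, 2, 2, 2, 2, 2, 2, 1, 1, 1) = 4434144

Hook-length formula: f^λ = n! / Π hook(c), product over all cells c of the Young diagram. For λ = (5, 2, 2, 2, 2, 2, 2, 1, 1, 1), n = 20 boxes. Hook lengths by row (left-to-right, top-to-bottom): [14, 10, 3, 2, 1]; [10, 6]; [9, 5]; [8, 4]; [7, 3]; [6, 2]; [5, 1]; [3]; [2]; [1]. Product of hooks = 548674560000. So f^λ = 20! / 548674560000 = 2432902008176640000 / 548674560000 = 4434144.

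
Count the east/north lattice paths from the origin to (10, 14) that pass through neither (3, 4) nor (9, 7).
Number of paths = 1212576

Inclusion–exclusion. Total paths: C(24, 10) = 1961256. Through P₁: C(7, 3)·C(17, 7) = 680680. Through P₂: C(16, 9)·C(8, 1) = 91520. Since P₁ is strictly southwest of P₂, a monotone path through both must visit P₁ then P₂; paths through both = C(7, 3)·C(9, 6)·C(8, 1) = 23520. Avoid both = 1961256 − 680680 − 91520 + 23520 = 1212576.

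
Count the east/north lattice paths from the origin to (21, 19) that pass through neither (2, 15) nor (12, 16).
Number of paths = 124588747140

Inclusion–exclusion. Total paths: C(40, 21) = 131282408400. Through P₁: C(17, 2)·C(23, 19) = 1204280. Through P₂: C(28, 12)·C(12, 9) = 6692786100. Since P₁ is strictly southwest of P₂, a monotone path through both must visit P₁ then P₂; paths through both = C(17, 2)·C(11, 10)·C(12, 9) = 329120. Avoid both = 131282408400 − 1204280 − 6692786100 + 329120 = 124588747140.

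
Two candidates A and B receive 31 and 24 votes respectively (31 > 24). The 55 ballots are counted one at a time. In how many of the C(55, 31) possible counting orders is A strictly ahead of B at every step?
Strict-lead orderings = 316729578421620

Total orderings of the 55 votes with 31 for A: C(55, 31) = 2488589544741300. By the Bertrand ballot formula (Cycle Lemma / reflection principle), the number of orderings in which A is strictly ahead of B throughout is (p − q)/(p + q) · C(p + q, p) = (31 − 24)/(31 + 24) · 2488589544741300 = 316729578421620.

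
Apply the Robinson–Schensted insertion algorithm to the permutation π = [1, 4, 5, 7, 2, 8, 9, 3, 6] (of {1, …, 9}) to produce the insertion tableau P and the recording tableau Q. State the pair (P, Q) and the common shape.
P = [1, 2, 3, 6, 8, 9] / [4, 5, 7];  Q = [1, 2, 3, 4, 6, 7] / [5, 8, 9];  common shape = (6, 3)

Row-insert the values π_1, π_2, … into P one at a time, bumping the leftmost entry strictly greater than the inserted value down to the next row. The recording tableau Q records, in position (i, j), the step at which that cell was added to P.
  Insert 1 (step 1): P = [1];  Q = [1]
  Insert 4 (step 2): P = [1, 4];  Q = [1, 2]
  Insert 5 (step 3): P = [1, 4, 5];  Q = [1, 2, 3]
  Insert 7 (step 4): P = [1, 4, 5, 7];  Q = [1, 2, 3, 4]
  Insert 2 (step 5): P = [1, 2, 5, 7] / [4];  Q = [1, 2, 3, 4] / [5]
  Insert 8 (step 6): P = [1, 2, 5, 7, 8] / [4];  Q = [1, 2, 3, 4, 6] / [5]
  Insert 9 (step 7): P = [1, 2, 5, 7, 8, 9] / [4];  Q = [1, 2, 3, 4, 6, 7] / [5]
  Insert 3 (step 8): P = [1, 2, 3, 7, 8, 9] / [4, 5];  Q = [1, 2, 3, 4, 6, 7] / [5, 8]
  Insert 6 (step 9): P = [1, 2, 3, 6, 8, 9] / [4, 5, 7];  Q = [1, 2, 3, 4, 6, 7] / [5, 8, 9]
Final shape: (6, 3).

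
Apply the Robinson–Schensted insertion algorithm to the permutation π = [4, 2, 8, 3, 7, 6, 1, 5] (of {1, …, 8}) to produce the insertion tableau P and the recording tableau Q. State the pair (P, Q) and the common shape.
P = [1, 3, 5] / [2, 6] / [4, 7] / [8];  Q = [1, 3, 5] / [2, 4] / [6, 8] / [7];  common shape = (3, 2, 2, 1)

Row-insert the values π_1, π_2, … into P one at a time, bumping the leftmost entry strictly greater than the inserted value down to the next row. The recording tableau Q records, in position (i, j), the step at which that cell was added to P.
  Insert 4 (step 1): P = [4];  Q = [1]
  Insert 2 (step 2): P = [2] / [4];  Q = [1] / [2]
  Insert 8 (step 3): P = [2, 8] / [4];  Q = [1, 3] / [2]
  Insert 3 (step 4): P = [2, 3] / [4, 8];  Q = [1, 3] / [2, 4]
  Insert 7 (step 5): P = [2, 3, 7] / [4, 8];  Q = [1, 3, 5] / [2, 4]
  Insert 6 (step 6): P = [2, 3, 6] / [4, 7] / [8];  Q = [1, 3, 5] / [2, 4] / [6]
  Insert 1 (step 7): P = [1, 3, 6] / [2, 7] / [4] / [8];  Q = [1, 3, 5] / [2, 4] / [6] / [7]
  Insert 5 (step 8): P = [1, 3, 5] / [2, 6] / [4, 7] / [8];  Q = [1, 3, 5] / [2, 4] / [6, 8] / [7]
Final shape: (3, 2, 2, 1).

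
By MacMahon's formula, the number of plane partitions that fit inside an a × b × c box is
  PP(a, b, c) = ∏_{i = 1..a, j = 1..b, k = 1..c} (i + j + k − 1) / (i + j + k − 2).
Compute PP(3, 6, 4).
PP(3, 6, 4) = 457380

Evaluate the triple product over i = 1..3, j = 1..6, k = 1..4. The factors are (2/1) · (3/2) · (4/3) · (5/4) · (3/2) · (4/3) · (5/4) · (6/5) · … (72 factors total). The numerators and denominators telescope so the product is an integer; carrying out the multiplication exactly gives PP(3, 6, 4) = 457380.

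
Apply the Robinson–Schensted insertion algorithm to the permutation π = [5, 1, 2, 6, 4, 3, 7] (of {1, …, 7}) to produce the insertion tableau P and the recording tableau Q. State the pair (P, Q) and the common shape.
P = [1, 2, 3, 7] / [4, 6] / [5];  Q = [1, 3, 4, 7] / [2, 5] / [6];  common shape = (4, 2, 1)

Row-insert the values π_1, π_2, … into P one at a time, bumping the leftmost entry strictly greater than the inserted value down to the next row. The recording tableau Q records, in position (i, j), the step at which that cell was added to P.
  Insert 5 (step 1): P = [5];  Q = [1]
  Insert 1 (step 2): P = [1] / [5];  Q = [1] / [2]
  Insert 2 (step 3): P = [1, 2] / [5];  Q = [1, 3] / [2]
  Insert 6 (step 4): P = [1, 2, 6] / [5];  Q = [1, 3, 4] / [2]
  Insert 4 (step 5): P = [1, 2, 4] / [5, 6];  Q = [1, 3, 4] / [2, 5]
  Insert 3 (step 6): P = [1, 2, 3] / [4, 6] / [5];  Q = [1, 3, 4] / [2, 5] / [6]
  Insert 7 (step 7): P = [1, 2, 3, 7] / [4, 6] / [5];  Q = [1, 3, 4, 7] / [2, 5] / [6]
Final shape: (4, 2, 1).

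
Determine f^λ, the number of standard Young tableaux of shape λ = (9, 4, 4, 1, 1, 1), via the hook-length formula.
# SYT of shape (9, 4, 4, 1, 1, 1) = 41570100

Hook-length formula: f^λ = n! / Π hook(c), product over all cells c of the Young diagram. For λ = (9, 4, 4, 1, 1, 1), n = 20 boxes. Hook lengths by row (left-to-right, top-to-bottom): [14, 10, 9, 8, 5, 4, 3, 2, 1]; [8, 4, 3, 2]; [7, 3, 2, 1]; [3]; [2]; [1]. Product of hooks = 58525286400. So f^λ = 20! / 58525286400 = 2432902008176640000 / 58525286400 = 41570100.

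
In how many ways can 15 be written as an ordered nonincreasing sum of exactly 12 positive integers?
p(15, 12 parts) = 3

Partitions of n into exactly k parts ↔ partitions of n − k into at most k parts (subtract 1 from each part). For n = 15, k = 12, the partitions are: 4+1+1+1+1+1+1+1+1+1+1+1, 3+2+1+1+1+1+1+1+1+1+1+1, 2+2+2+1+1+1+1+1+1+1+1+1. Count = 3.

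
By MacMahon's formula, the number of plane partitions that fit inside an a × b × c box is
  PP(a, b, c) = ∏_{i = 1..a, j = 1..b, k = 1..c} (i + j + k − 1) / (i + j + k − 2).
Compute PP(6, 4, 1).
PP(6, 4, 1) = 210

Evaluate the triple product over i = 1..6, j = 1..4, k = 1..1. The factors are (2/1) · (3/2) · (4/3) · (5/4) · (3/2) · (4/3) · (5/4) · (6/5) · … (24 factors total). The numerators and denominators telescope so the product is an integer; carrying out the multiplication exactly gives PP(6, 4, 1) = 210.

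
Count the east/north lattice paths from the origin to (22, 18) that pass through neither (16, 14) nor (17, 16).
Number of paths = 67500263265

Inclusion–exclusion. Total paths: C(40, 22) = 113380261800. Through P₁: C(30, 16)·C(10, 6) = 30538761750. Through P₂: C(33, 17)·C(7, 5) = 24502865310. Since P₁ is strictly southwest of P₂, a monotone path through both must visit P₁ then P₂; paths through both = C(30, 16)·C(3, 1)·C(7, 5) = 9161628525. Avoid both = 113380261800 − 30538761750 − 24502865310 + 9161628525 = 67500263265.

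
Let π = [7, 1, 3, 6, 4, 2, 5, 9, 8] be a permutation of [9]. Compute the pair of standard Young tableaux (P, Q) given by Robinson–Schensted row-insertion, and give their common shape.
P = [1, 2, 4, 5, 8] / [3, 9] / [6] / [7];  Q = [1, 3, 4, 7, 8] / [2, 9] / [5] / [6];  common shape = (5, 2, 1, 1)

Row-insert the values π_1, π_2, … into P one at a time, bumping the leftmost entry strictly greater than the inserted value down to the next row. The recording tableau Q records, in position (i, j), the step at which that cell was added to P.
  Insert 7 (step 1): P = [7];  Q = [1]
  Insert 1 (step 2): P = [1] / [7];  Q = [1] / [2]
  Insert 3 (step 3): P = [1, 3] / [7];  Q = [1, 3] / [2]
  Insert 6 (step 4): P = [1, 3, 6] / [7];  Q = [1, 3, 4] / [2]
  Insert 4 (step 5): P = [1, 3, 4] / [6] / [7];  Q = [1, 3, 4] / [2] / [5]
  Insert 2 (step 6): P = [1, 2, 4] / [3] / [6] / [7];  Q = [1, 3, 4] / [2] / [5] / [6]
  Insert 5 (step 7): P = [1, 2, 4, 5] / [3] / [6] / [7];  Q = [1, 3, 4, 7] / [2] / [5] / [6]
  Insert 9 (step 8): P = [1, 2, 4, 5, 9] / [3] / [6] / [7];  Q = [1, 3, 4, 7, 8] / [2] / [5] / [6]
  Insert 8 (step 9): P = [1, 2, 4, 5, 8] / [3, 9] / [6] / [7];  Q = [1, 3, 4, 7, 8] / [2, 9] / [5] / [6]
Final shape: (5, 2, 1, 1).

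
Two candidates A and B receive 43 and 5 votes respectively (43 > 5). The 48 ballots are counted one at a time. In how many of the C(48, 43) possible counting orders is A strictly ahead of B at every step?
Strict-lead orderings = 1355574

Total orderings of the 48 votes with 43 for A: C(48, 43) = 1712304. By the Bertrand ballot formula (Cycle Lemma / reflection principle), the number of orderings in which A is strictly ahead of B throughout is (p − q)/(p + q) · C(p + q, p) = (43 − 5)/(43 + 5) · 1712304 = 1355574.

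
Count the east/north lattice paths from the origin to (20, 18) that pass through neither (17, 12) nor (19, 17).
Number of paths = 14203378140

Inclusion–exclusion. Total paths: C(38, 20) = 33578000610. Through P₁: C(29, 17)·C(9, 3) = 4359258540. Through P₂: C(36, 19)·C(2, 1) = 17194993200. Since P₁ is strictly southwest of P₂, a monotone path through both must visit P₁ then P₂; paths through both = C(29, 17)·C(7, 2)·C(2, 1) = 2179629270. Avoid both = 33578000610 − 4359258540 − 17194993200 + 2179629270 = 14203378140.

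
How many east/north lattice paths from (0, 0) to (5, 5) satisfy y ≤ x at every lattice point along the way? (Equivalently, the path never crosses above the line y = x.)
Number of paths = 42

By the reflection principle (André's argument), the number of monotone paths to (5, 5) with n ≤ m that never go above y = x is C(10, 5) − C(10, 6) = 252 − 210 = 42.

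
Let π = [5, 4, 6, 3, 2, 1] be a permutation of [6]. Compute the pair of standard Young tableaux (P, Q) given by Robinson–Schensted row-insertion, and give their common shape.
P = [1, 6] / [2] / [3] / [4] / [5];  Q = [1, 3] / [2] / [4] / [5] / [6];  common shape = (2, 1, 1, 1, 1)

Row-insert the values π_1, π_2, … into P one at a time, bumping the leftmost entry strictly greater than the inserted value down to the next row. The recording tableau Q records, in position (i, j), the step at which that cell was added to P.
  Insert 5 (step 1): P = [5];  Q = [1]
  Insert 4 (step 2): P = [4] / [5];  Q = [1] / [2]
  Insert 6 (step 3): P = [4, 6] / [5];  Q = [1, 3] / [2]
  Insert 3 (step 4): P = [3, 6] / [4] / [5];  Q = [1, 3] / [2] / [4]
  Insert 2 (step 5): P = [2, 6] / [3] / [4] / [5];  Q = [1, 3] / [2] / [4] / [5]
  Insert 1 (step 6): P = [1, 6] / [2] / [3] / [4] / [5];  Q = [1, 3] / [2] / [4] / [5] / [6]
Final shape: (2, 1, 1, 1, 1).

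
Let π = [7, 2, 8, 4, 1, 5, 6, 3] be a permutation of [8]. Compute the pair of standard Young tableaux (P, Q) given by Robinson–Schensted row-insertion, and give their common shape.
P = [1, 3, 5, 6] / [2, 4] / [7, 8];  Q = [1, 3, 6, 7] / [2, 4] / [5, 8];  common shape = (4, 2, 2)

Row-insert the values π_1, π_2, … into P one at a time, bumping the leftmost entry strictly greater than the inserted value down to the next row. The recording tableau Q records, in position (i, j), the step at which that cell was added to P.
  Insert 7 (step 1): P = [7];  Q = [1]
  Insert 2 (step 2): P = [2] / [7];  Q = [1] / [2]
  Insert 8 (step 3): P = [2, 8] / [7];  Q = [1, 3] / [2]
  Insert 4 (step 4): P = [2, 4] / [7, 8];  Q = [1, 3] / [2, 4]
  Insert 1 (step 5): P = [1, 4] / [2, 8] / [7];  Q = [1, 3] / [2, 4] / [5]
  Insert 5 (step 6): P = [1, 4, 5] / [2, 8] / [7];  Q = [1, 3, 6] / [2, 4] / [5]
  Insert 6 (step 7): P = [1, 4, 5, 6] / [2, 8] / [7];  Q = [1, 3, 6, 7] / [2, 4] / [5]
  Insert 3 (step 8): P = [1, 3, 5, 6] / [2, 4] / [7, 8];  Q = [1, 3, 6, 7] / [2, 4] / [5, 8]
Final shape: (4, 2, 2).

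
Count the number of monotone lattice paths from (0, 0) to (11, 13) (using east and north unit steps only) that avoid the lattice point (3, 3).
Number of paths = 1620984

Total paths from (0, 0) to (11, 13): C(24, 11) = 2496144. Paths through (3, 3): (paths (0, 0) → (3, 3)) × (paths (3, 3) → (11, 13)) = C(6, 3) · C(18, 8) = 20 · 43758 = 875160. Avoidance count = 2496144 − 875160 = 1620984.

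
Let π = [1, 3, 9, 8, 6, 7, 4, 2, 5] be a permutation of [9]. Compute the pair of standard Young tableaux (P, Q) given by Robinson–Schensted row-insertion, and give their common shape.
P = [1, 2, 4, 5] / [3, 7] / [6] / [8] / [9];  Q = [1, 2, 3, 6] / [4, 9] / [5] / [7] / [8];  common shape = (4, 2, 1, 1, 1)

Row-insert the values π_1, π_2, … into P one at a time, bumping the leftmost entry strictly greater than the inserted value down to the next row. The recording tableau Q records, in position (i, j), the step at which that cell was added to P.
  Insert 1 (step 1): P = [1];  Q = [1]
  Insert 3 (step 2): P = [1, 3];  Q = [1, 2]
  Insert 9 (step 3): P = [1, 3, 9];  Q = [1, 2, 3]
  Insert 8 (step 4): P = [1, 3, 8] / [9];  Q = [1, 2, 3] / [4]
  Insert 6 (step 5): P = [1, 3, 6] / [8] / [9];  Q = [1, 2, 3] / [4] / [5]
  Insert 7 (step 6): P = [1, 3, 6, 7] / [8] / [9];  Q = [1, 2, 3, 6] / [4] / [5]
  Insert 4 (step 7): P = [1, 3, 4, 7] / [6] / [8] / [9];  Q = [1, 2, 3, 6] / [4] / [5] / [7]
  Insert 2 (step 8): P = [1, 2, 4, 7] / [3] / [6] / [8] / [9];  Q = [1, 2, 3, 6] / [4] / [5] / [7] / [8]
  Insert 5 (step 9): P = [1, 2, 4, 5] / [3, 7] / [6] / [8] / [9];  Q = [1, 2, 3, 6] / [4, 9] / [5] / [7] / [8]
Final shape: (4, 2, 1, 1, 1).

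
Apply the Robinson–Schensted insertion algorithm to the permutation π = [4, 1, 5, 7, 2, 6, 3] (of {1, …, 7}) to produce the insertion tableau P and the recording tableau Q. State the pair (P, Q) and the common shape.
P = [1, 2, 3] / [4, 5, 6] / [7];  Q = [1, 3, 4] / [2, 5, 6] / [7];  common shape = (3, 3, 1)

Row-insert the values π_1, π_2, … into P one at a time, bumping the leftmost entry strictly greater than the inserted value down to the next row. The recording tableau Q records, in position (i, j), the step at which that cell was added to P.
  Insert 4 (step 1): P = [4];  Q = [1]
  Insert 1 (step 2): P = [1] / [4];  Q = [1] / [2]
  Insert 5 (step 3): P = [1, 5] / [4];  Q = [1, 3] / [2]
  Insert 7 (step 4): P = [1, 5, 7] / [4];  Q = [1, 3, 4] / [2]
  Insert 2 (step 5): P = [1, 2, 7] / [4, 5];  Q = [1, 3, 4] / [2, 5]
  Insert 6 (step 6): P = [1, 2, 6] / [4, 5, 7];  Q = [1, 3, 4] / [2, 5, 6]
  Insert 3 (step 7): P = [1, 2, 3] / [4, 5, 6] / [7];  Q = [1, 3, 4] / [2, 5, 6] / [7]
Final shape: (3, 3, 1).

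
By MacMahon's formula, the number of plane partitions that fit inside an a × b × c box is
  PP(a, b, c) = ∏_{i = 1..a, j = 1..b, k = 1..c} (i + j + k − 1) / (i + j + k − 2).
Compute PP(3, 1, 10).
PP(3, 1, 10) = 286

Evaluate the triple product over i = 1..3, j = 1..1, k = 1..10. The factors are (2/1) · (3/2) · (4/3) · (5/4) · (6/5) · (7/6) · (8/7) · (9/8) · … (30 factors total). The numerators and denominators telescope so the product is an integer; carrying out the multiplication exactly gives PP(3, 1, 10) = 286.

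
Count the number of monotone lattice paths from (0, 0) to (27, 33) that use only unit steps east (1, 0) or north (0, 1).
Number of paths = 88004802264174740

A monotone lattice path from (0, 0) to (27, 33) consists of 27 east steps and 33 north steps in some order, so it is determined by which 27 of the 60 steps are east. The count is C(60, 27) = 88004802264174740.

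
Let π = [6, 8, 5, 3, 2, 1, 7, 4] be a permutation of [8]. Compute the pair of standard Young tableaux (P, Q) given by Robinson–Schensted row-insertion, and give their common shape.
P = [1, 4] / [2, 7] / [3, 8] / [5] / [6];  Q = [1, 2] / [3, 7] / [4, 8] / [5] / [6];  common shape = (2, 2, 2, 1, 1)

Row-insert the values π_1, π_2, … into P one at a time, bumping the leftmost entry strictly greater than the inserted value down to the next row. The recording tableau Q records, in position (i, j), the step at which that cell was added to P.
  Insert 6 (step 1): P = [6];  Q = [1]
  Insert 8 (step 2): P = [6, 8];  Q = [1, 2]
  Insert 5 (step 3): P = [5, 8] / [6];  Q = [1, 2] / [3]
  Insert 3 (step 4): P = [3, 8] / [5] / [6];  Q = [1, 2] / [3] / [4]
  Insert 2 (step 5): P = [2, 8] / [3] / [5] / [6];  Q = [1, 2] / [3] / [4] / [5]
  Insert 1 (step 6): P = [1, 8] / [2] / [3] / [5] / [6];  Q = [1, 2] / [3] / [4] / [5] / [6]
  Insert 7 (step 7): P = [1, 7] / [2, 8] / [3] / [5] / [6];  Q = [1, 2] / [3, 7] / [4] / [5] / [6]
  Insert 4 (step 8): P = [1, 4] / [2, 7] / [3, 8] / [5] / [6];  Q = [1, 2] / [3, 7] / [4, 8] / [5] / [6]
Final shape: (2, 2, 2, 1, 1).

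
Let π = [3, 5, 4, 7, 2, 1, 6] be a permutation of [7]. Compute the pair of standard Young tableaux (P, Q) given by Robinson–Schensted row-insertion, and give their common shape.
P = [1, 4, 6] / [2, 7] / [3] / [5];  Q = [1, 2, 4] / [3, 7] / [5] / [6];  common shape = (3, 2, 1, 1)

Row-insert the values π_1, π_2, … into P one at a time, bumping the leftmost entry strictly greater than the inserted value down to the next row. The recording tableau Q records, in position (i, j), the step at which that cell was added to P.
  Insert 3 (step 1): P = [3];  Q = [1]
  Insert 5 (step 2): P = [3, 5];  Q = [1, 2]
  Insert 4 (step 3): P = [3, 4] / [5];  Q = [1, 2] / [3]
  Insert 7 (step 4): P = [3, 4, 7] / [5];  Q = [1, 2, 4] / [3]
  Insert 2 (step 5): P = [2, 4, 7] / [3] / [5];  Q = [1, 2, 4] / [3] / [5]
  Insert 1 (step 6): P = [1, 4, 7] / [2] / [3] / [5];  Q = [1, 2, 4] / [3] / [5] / [6]
  Insert 6 (step 7): P = [1, 4, 6] / [2, 7] / [3] / [5];  Q = [1, 2, 4] / [3, 7] / [5] / [6]
Final shape: (3, 2, 1, 1).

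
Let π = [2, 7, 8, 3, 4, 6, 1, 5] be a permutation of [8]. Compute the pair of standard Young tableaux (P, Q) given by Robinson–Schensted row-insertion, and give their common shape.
P = [1, 3, 4, 5] / [2, 6] / [7, 8];  Q = [1, 2, 3, 6] / [4, 5] / [7, 8];  common shape = (4, 2, 2)

Row-insert the values π_1, π_2, … into P one at a time, bumping the leftmost entry strictly greater than the inserted value down to the next row. The recording tableau Q records, in position (i, j), the step at which that cell was added to P.
  Insert 2 (step 1): P = [2];  Q = [1]
  Insert 7 (step 2): P = [2, 7];  Q = [1, 2]
  Insert 8 (step 3): P = [2, 7, 8];  Q = [1, 2, 3]
  Insert 3 (step 4): P = [2, 3, 8] / [7];  Q = [1, 2, 3] / [4]
  Insert 4 (step 5): P = [2, 3, 4] / [7, 8];  Q = [1, 2, 3] / [4, 5]
  Insert 6 (step 6): P = [2, 3, 4, 6] / [7, 8];  Q = [1, 2, 3, 6] / [4, 5]
  Insert 1 (step 7): P = [1, 3, 4, 6] / [2, 8] / [7];  Q = [1, 2, 3, 6] / [4, 5] / [7]
  Insert 5 (step 8): P = [1, 3, 4, 5] / [2, 6] / [7, 8];  Q = [1, 2, 3, 6] / [4, 5] / [7, 8]
Final shape: (4, 2, 2).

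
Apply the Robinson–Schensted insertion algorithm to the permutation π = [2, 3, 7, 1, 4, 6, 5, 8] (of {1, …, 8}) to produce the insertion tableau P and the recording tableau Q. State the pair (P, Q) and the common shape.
P = [1, 3, 4, 5, 8] / [2, 6] / [7];  Q = [1, 2, 3, 6, 8] / [4, 5] / [7];  common shape = (5, 2, 1)

Row-insert the values π_1, π_2, … into P one at a time, bumping the leftmost entry strictly greater than the inserted value down to the next row. The recording tableau Q records, in position (i, j), the step at which that cell was added to P.
  Insert 2 (step 1): P = [2];  Q = [1]
  Insert 3 (step 2): P = [2, 3];  Q = [1, 2]
  Insert 7 (step 3): P = [2, 3, 7];  Q = [1, 2, 3]
  Insert 1 (step 4): P = [1, 3, 7] / [2];  Q = [1, 2, 3] / [4]
  Insert 4 (step 5): P = [1, 3, 4] / [2, 7];  Q = [1, 2, 3] / [4, 5]
  Insert 6 (step 6): P = [1, 3, 4, 6] / [2, 7];  Q = [1, 2, 3, 6] / [4, 5]
  Insert 5 (step 7): P = [1, 3, 4, 5] / [2, 6] / [7];  Q = [1, 2, 3, 6] / [4, 5] / [7]
  Insert 8 (step 8): P = [1, 3, 4, 5, 8] / [2, 6] / [7];  Q = [1, 2, 3, 6, 8] / [4, 5] / [7]
Final shape: (5, 2, 1).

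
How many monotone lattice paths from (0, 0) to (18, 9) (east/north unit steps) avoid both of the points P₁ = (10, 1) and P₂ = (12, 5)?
Number of paths = 3280425

Inclusion–exclusion. Total paths: C(27, 18) = 4686825. Through P₁: C(11, 10)·C(16, 8) = 141570. Through P₂: C(17, 12)·C(10, 6) = 1299480. Since P₁ is strictly southwest of P₂, a monotone path through both must visit P₁ then P₂; paths through both = C(11, 10)·C(6, 2)·C(10, 6) = 34650. Avoid both = 4686825 − 141570 − 1299480 + 34650 = 3280425.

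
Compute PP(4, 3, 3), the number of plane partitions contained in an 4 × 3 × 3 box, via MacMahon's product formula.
PP(4, 3, 3) = 4116

Evaluate the triple product over i = 1..4, j = 1..3, k = 1..3. The factors are (2/1) · (3/2) · (4/3) · (3/2) · (4/3) · (5/4) · (4/3) · (5/4) · … (36 factors total). The numerators and denominators telescope so the product is an integer; carrying out the multiplication exactly gives PP(4, 3, 3) = 4116.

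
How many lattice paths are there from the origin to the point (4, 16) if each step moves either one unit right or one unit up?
Number of paths = 4845

A monotone lattice path from (0, 0) to (4, 16) consists of 4 east steps and 16 north steps in some order, so it is determined by which 4 of the 20 steps are east. The count is C(20, 4) = 4845.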